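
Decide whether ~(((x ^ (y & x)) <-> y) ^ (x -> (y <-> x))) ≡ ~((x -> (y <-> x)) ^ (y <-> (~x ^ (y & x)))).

not equivalent

x | y | φ | ψ
- | - | - | -
1 | 1 | 0 | 1
1 | 0 | 1 | 0
0 | 1 | 0 | 1
0 | 0 | 1 | 0
The columns differ at x=1, y=1 (φ=0, ψ=1), so they are not equivalent.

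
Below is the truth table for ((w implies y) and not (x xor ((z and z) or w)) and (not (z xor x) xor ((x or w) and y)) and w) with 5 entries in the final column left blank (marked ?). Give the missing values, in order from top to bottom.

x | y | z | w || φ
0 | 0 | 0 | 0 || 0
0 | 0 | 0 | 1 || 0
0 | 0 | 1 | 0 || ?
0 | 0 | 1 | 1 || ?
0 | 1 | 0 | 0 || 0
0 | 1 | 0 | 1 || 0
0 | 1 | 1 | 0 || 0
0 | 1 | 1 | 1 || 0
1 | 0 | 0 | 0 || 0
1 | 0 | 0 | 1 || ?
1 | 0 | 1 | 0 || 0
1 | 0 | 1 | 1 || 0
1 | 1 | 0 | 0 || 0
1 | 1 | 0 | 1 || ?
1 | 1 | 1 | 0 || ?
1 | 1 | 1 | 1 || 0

0, 0, 0, 1, 0

Row x=0, y=0, z=1, w=0: (w implies y) = 1, not (x xor ((z and z) or w)) = 0, (not (z xor x) xor ((x or w) and y)) = 0, so the formula = 0.
Row x=0, y=0, z=1, w=1: (w implies y) = 0, not (x xor ((z and z) or w)) = 0, (not (z xor x) xor ((x or w) and y)) = 0, so the formula = 0.
Row x=1, y=0, z=0, w=1: (w implies y) = 0, not (x xor ((z and z) or w)) = 1, (not (z xor x) xor ((x or w) and y)) = 0, so the formula = 0.
Row x=1, y=1, z=0, w=1: (w implies y) = 1, not (x xor ((z and z) or w)) = 1, (not (z xor x) xor ((x or w) and y)) = 1, so the formula = 1.
Row x=1, y=1, z=1, w=0: (w implies y) = 1, not (x xor ((z and z) or w)) = 1, (not (z xor x) xor ((x or w) and y)) = 0, so the formula = 0.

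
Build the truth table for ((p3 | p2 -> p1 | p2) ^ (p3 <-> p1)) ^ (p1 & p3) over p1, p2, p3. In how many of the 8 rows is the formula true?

5

p1  p2  p3     (p3 | p2)  (p1 | p2)  ((p3 | p2) -> (p1 | p2))  (p3 <-> p1)  (p1 & p3)  φ
T   T   T          T          T                 T                   T           T      T
T   T   F          T          T                 T                   F           F      T
T   F   T          T          T                 T                   T           T      T
T   F   F          F          T                 T                   F           F      T
F   T   T          T          T                 T                   F           F      T
F   T   F          T          T                 T                   T           F      F
F   F   T          T          F                 F                   F           F      F
F   F   F          F          F                 T                   T           F      F
The formula is true on 5 of the 8 rows.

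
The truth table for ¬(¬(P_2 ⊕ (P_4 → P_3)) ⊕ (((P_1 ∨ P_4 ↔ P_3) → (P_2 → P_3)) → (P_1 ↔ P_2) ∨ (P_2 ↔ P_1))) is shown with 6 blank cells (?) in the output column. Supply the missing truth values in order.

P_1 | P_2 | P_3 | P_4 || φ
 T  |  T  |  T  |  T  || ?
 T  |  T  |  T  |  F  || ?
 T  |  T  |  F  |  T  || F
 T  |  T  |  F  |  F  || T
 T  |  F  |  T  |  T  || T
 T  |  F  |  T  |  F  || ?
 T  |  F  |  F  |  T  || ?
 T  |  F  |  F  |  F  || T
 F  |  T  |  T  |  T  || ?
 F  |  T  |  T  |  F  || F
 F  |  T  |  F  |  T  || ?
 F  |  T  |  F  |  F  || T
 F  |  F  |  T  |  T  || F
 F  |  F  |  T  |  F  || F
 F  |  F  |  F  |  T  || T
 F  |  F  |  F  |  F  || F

T, T, T, F, F, T

Row P_1=T, P_2=T, P_3=T, P_4=T: ¬(P_2 ⊕ (P_4 → P_3)) = T, (((P_1 ∨ P_4 ↔ P_3) → (P_2 → P_3)) → (P_1 ↔ P_2) ∨ (P_2 ↔ P_1)) = T, (¬(P_2 ⊕ (P_4 → P_3)) ⊕ (((P_1 ∨ P_4 ↔ P_3) → (P_2 → P_3)) → (P_1 ↔ P_2) ∨ (P_2 ↔ P_1))) = F, so the formula = T.
Row P_1=T, P_2=T, P_3=T, P_4=F: ¬(P_2 ⊕ (P_4 → P_3)) = T, (((P_1 ∨ P_4 ↔ P_3) → (P_2 → P_3)) → (P_1 ↔ P_2) ∨ (P_2 ↔ P_1)) = T, (¬(P_2 ⊕ (P_4 → P_3)) ⊕ (((P_1 ∨ P_4 ↔ P_3) → (P_2 → P_3)) → (P_1 ↔ P_2) ∨ (P_2 ↔ P_1))) = F, so the formula = T.
Row P_1=T, P_2=F, P_3=T, P_4=F: ¬(P_2 ⊕ (P_4 → P_3)) = F, (((P_1 ∨ P_4 ↔ P_3) → (P_2 → P_3)) → (P_1 ↔ P_2) ∨ (P_2 ↔ P_1)) = F, (¬(P_2 ⊕ (P_4 → P_3)) ⊕ (((P_1 ∨ P_4 ↔ P_3) → (P_2 → P_3)) → (P_1 ↔ P_2) ∨ (P_2 ↔ P_1))) = F, so the formula = T.
Row P_1=T, P_2=F, P_3=F, P_4=T: ¬(P_2 ⊕ (P_4 → P_3)) = T, (((P_1 ∨ P_4 ↔ P_3) → (P_2 → P_3)) → (P_1 ↔ P_2) ∨ (P_2 ↔ P_1)) = F, (¬(P_2 ⊕ (P_4 → P_3)) ⊕ (((P_1 ∨ P_4 ↔ P_3) → (P_2 → P_3)) → (P_1 ↔ P_2) ∨ (P_2 ↔ P_1))) = T, so the formula = F.
Row P_1=F, P_2=T, P_3=T, P_4=T: ¬(P_2 ⊕ (P_4 → P_3)) = T, (((P_1 ∨ P_4 ↔ P_3) → (P_2 → P_3)) → (P_1 ↔ P_2) ∨ (P_2 ↔ P_1)) = F, (¬(P_2 ⊕ (P_4 → P_3)) ⊕ (((P_1 ∨ P_4 ↔ P_3) → (P_2 → P_3)) → (P_1 ↔ P_2) ∨ (P_2 ↔ P_1))) = T, so the formula = F.
Row P_1=F, P_2=T, P_3=F, P_4=T: ¬(P_2 ⊕ (P_4 → P_3)) = F, (((P_1 ∨ P_4 ↔ P_3) → (P_2 → P_3)) → (P_1 ↔ P_2) ∨ (P_2 ↔ P_1)) = F, (¬(P_2 ⊕ (P_4 → P_3)) ⊕ (((P_1 ∨ P_4 ↔ P_3) → (P_2 → P_3)) → (P_1 ↔ P_2) ∨ (P_2 ↔ P_1))) = F, so the formula = T.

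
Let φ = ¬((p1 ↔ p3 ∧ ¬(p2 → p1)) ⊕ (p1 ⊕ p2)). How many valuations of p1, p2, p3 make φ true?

p1 | p2 | p3 || φ
0  | 0  | 0  || 0
0  | 0  | 1  || 0
0  | 1  | 0  || 1
0  | 1  | 1  || 0
1  | 0  | 0  || 0
1  | 0  | 1  || 0
1  | 1  | 0  || 1
1  | 1  | 1  || 1
The formula is true on 3 of the 8 rows.

3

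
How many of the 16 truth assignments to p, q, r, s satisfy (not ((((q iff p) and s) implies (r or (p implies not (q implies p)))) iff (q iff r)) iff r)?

p  q  r  s  |  φ
1  1  1  1  |  0
1  1  1  0  |  0
1  1  0  1  |  1
1  1  0  0  |  0
1  0  1  1  |  1
1  0  1  0  |  1
1  0  0  1  |  1
1  0  0  0  |  1
0  1  1  1  |  0
0  1  1  0  |  0
0  1  0  1  |  0
0  1  0  0  |  0
0  0  1  1  |  1
0  0  1  0  |  1
0  0  0  1  |  1
0  0  0  0  |  1
The formula is true on 9 of the 16 rows.

9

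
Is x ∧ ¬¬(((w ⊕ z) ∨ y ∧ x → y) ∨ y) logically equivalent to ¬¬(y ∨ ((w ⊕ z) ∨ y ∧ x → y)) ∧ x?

x | y | z | w || φ | ψ
1 | 1 | 1 | 1 || 1 | 1
1 | 1 | 1 | 0 || 1 | 1
1 | 1 | 0 | 1 || 1 | 1
1 | 1 | 0 | 0 || 1 | 1
1 | 0 | 1 | 1 || 1 | 1
1 | 0 | 1 | 0 || 0 | 0
1 | 0 | 0 | 1 || 0 | 0
1 | 0 | 0 | 0 || 1 | 1
0 | 1 | 1 | 1 || 0 | 0
0 | 1 | 1 | 0 || 0 | 0
0 | 1 | 0 | 1 || 0 | 0
0 | 1 | 0 | 0 || 0 | 0
0 | 0 | 1 | 1 || 0 | 0
0 | 0 | 1 | 0 || 0 | 0
0 | 0 | 0 | 1 || 0 | 0
0 | 0 | 0 | 0 || 0 | 0
The columns for φ and ψ agree on every row, so they are logically equivalent.

equivalent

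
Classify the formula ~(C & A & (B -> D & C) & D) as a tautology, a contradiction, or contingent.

contingent

A | B | C | D | ~(C & A & (B -> (D & C)) & D)
- | - | - | - | -----------------------------
1 | 1 | 1 | 1 |               0              
1 | 1 | 1 | 0 |               1              
1 | 1 | 0 | 1 |               1              
1 | 1 | 0 | 0 |               1              
1 | 0 | 1 | 1 |               0              
1 | 0 | 1 | 0 |               1              
1 | 0 | 0 | 1 |               1              
1 | 0 | 0 | 0 |               1              
0 | 1 | 1 | 1 |               1              
0 | 1 | 1 | 0 |               1              
0 | 1 | 0 | 1 |               1              
0 | 1 | 0 | 0 |               1              
0 | 0 | 1 | 1 |               1              
0 | 0 | 1 | 0 |               1              
0 | 0 | 0 | 1 |               1              
0 | 0 | 0 | 0 |               1              
14 of 16 rows are 1, so the formula is contingent.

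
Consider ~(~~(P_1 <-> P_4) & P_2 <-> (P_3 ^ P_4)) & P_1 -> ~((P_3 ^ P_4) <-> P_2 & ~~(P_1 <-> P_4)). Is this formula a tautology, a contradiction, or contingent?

P_1 | P_2 | P_3 | P_4 | (P_1 <-> P_4) | ~(P_1 <-> P_4) | ~~(P_1 <-> P_4) | (~~(P_1 <-> P_4) & P_2) | (P_3 ^ P_4) | (P_2 & ~~(P_1 <-> P_4)) | φ
--- | --- | --- | --- | ------------- | -------------- | --------------- | ----------------------- | ----------- | ----------------------- | -
 1  |  1  |  1  |  1  |       1       |       0        |        1        |            1            |      0      |            1            | 1
 1  |  1  |  1  |  0  |       0       |       1        |        0        |            0            |      1      |            0            | 1
 1  |  1  |  0  |  1  |       1       |       0        |        1        |            1            |      1      |            1            | 1
 1  |  1  |  0  |  0  |       0       |       1        |        0        |            0            |      0      |            0            | 1
 1  |  0  |  1  |  1  |       1       |       0        |        1        |            0            |      0      |            0            | 1
 1  |  0  |  1  |  0  |       0       |       1        |        0        |            0            |      1      |            0            | 1
 1  |  0  |  0  |  1  |       1       |       0        |        1        |            0            |      1      |            0            | 1
 1  |  0  |  0  |  0  |       0       |       1        |        0        |            0            |      0      |            0            | 1
 0  |  1  |  1  |  1  |       0       |       1        |        0        |            0            |      0      |            0            | 1
 0  |  1  |  1  |  0  |       1       |       0        |        1        |            1            |      1      |            1            | 1
 0  |  1  |  0  |  1  |       0       |       1        |        0        |            0            |      1      |            0            | 1
 0  |  1  |  0  |  0  |       1       |       0        |        1        |            1            |      0      |            1            | 1
 0  |  0  |  1  |  1  |       0       |       1        |        0        |            0            |      0      |            0            | 1
 0  |  0  |  1  |  0  |       1       |       0        |        1        |            0            |      1      |            0            | 1
 0  |  0  |  0  |  1  |       0       |       1        |        0        |            0            |      1      |            0            | 1
 0  |  0  |  0  |  0  |       1       |       0        |        1        |            0            |      0      |            0            | 1
Every row is 1, so the formula is a tautology.

tautology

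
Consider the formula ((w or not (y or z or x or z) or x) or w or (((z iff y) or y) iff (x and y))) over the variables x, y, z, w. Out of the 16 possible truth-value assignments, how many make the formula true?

  x      y      z      w    |  (y or z or x or z)  not (y or z or x or z)  (z iff y)  ((z iff y) or y)  (x and y)    φ  
False  False  False  False  |        False                  True              True          True          False     True
False  False  False   True  |        False                  True              True          True          False     True
False  False   True  False  |         True                 False             False         False          False     True
False  False   True   True  |         True                 False             False         False          False     True
False   True  False  False  |         True                 False             False          True          False    False
False   True  False   True  |         True                 False             False          True          False     True
False   True   True  False  |         True                 False              True          True          False    False
False   True   True   True  |         True                 False              True          True          False     True
 True  False  False  False  |         True                 False              True          True          False     True
 True  False  False   True  |         True                 False              True          True          False     True
 True  False   True  False  |         True                 False             False         False          False     True
 True  False   True   True  |         True                 False             False         False          False     True
 True   True  False  False  |         True                 False             False          True           True     True
 True   True  False   True  |         True                 False             False          True           True     True
 True   True   True  False  |         True                 False              True          True           True     True
 True   True   True   True  |         True                 False              True          True           True     True
The formula is true on 14 of the 16 rows.

14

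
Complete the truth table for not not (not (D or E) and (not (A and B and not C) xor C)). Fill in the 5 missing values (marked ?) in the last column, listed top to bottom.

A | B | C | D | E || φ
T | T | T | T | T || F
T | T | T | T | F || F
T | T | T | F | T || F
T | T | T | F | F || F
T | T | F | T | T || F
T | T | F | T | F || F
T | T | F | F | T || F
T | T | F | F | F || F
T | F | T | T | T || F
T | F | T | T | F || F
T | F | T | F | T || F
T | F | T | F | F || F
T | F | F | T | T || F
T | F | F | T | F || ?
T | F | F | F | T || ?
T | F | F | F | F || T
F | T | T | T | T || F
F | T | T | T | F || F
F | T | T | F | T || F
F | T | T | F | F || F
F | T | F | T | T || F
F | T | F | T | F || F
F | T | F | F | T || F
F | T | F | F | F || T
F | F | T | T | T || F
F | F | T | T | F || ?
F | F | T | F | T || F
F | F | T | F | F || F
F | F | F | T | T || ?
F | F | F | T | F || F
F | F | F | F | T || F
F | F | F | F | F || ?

F, F, F, F, T

Row A=T, B=F, C=F, D=T, E=F: (not (D or E) and (not (A and B and not C) xor C)) = F, not (not (D or E) and (not (A and B and not C) xor C)) = T, so the formula = F.
Row A=T, B=F, C=F, D=F, E=T: (not (D or E) and (not (A and B and not C) xor C)) = F, not (not (D or E) and (not (A and B and not C) xor C)) = T, so the formula = F.
Row A=F, B=F, C=T, D=T, E=F: (not (D or E) and (not (A and B and not C) xor C)) = F, not (not (D or E) and (not (A and B and not C) xor C)) = T, so the formula = F.
Row A=F, B=F, C=F, D=T, E=T: (not (D or E) and (not (A and B and not C) xor C)) = F, not (not (D or E) and (not (A and B and not C) xor C)) = T, so the formula = F.
Row A=F, B=F, C=F, D=F, E=F: (not (D or E) and (not (A and B and not C) xor C)) = T, not (not (D or E) and (not (A and B and not C) xor C)) = F, so the formula = T.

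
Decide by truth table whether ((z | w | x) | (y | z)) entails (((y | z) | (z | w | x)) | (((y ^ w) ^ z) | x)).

  x      y      z      w    |    φ      ψ  
False  False  False  False  |  False  False
False  False  False   True  |   True   True
False  False   True  False  |   True   True
False  False   True   True  |   True   True
False   True  False  False  |   True   True
False   True  False   True  |   True   True
False   True   True  False  |   True   True
False   True   True   True  |   True   True
 True  False  False  False  |   True   True
 True  False  False   True  |   True   True
 True  False   True  False  |   True   True
 True  False   True   True  |   True   True
 True   True  False  False  |   True   True
 True   True  False   True  |   True   True
 True   True   True  False  |   True   True
 True   True   True   True  |   True   True
In every row where φ is true, ψ is also true, so φ ⊨ ψ.

yes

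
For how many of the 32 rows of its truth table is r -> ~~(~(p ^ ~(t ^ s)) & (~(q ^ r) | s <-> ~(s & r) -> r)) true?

22

p | q | r | s | t | φ
- | - | - | - | - | -
1 | 1 | 1 | 1 | 1 | 1
1 | 1 | 1 | 1 | 0 | 0
1 | 1 | 1 | 0 | 1 | 0
1 | 1 | 1 | 0 | 0 | 1
1 | 1 | 0 | 1 | 1 | 1
1 | 1 | 0 | 1 | 0 | 1
1 | 1 | 0 | 0 | 1 | 1
1 | 1 | 0 | 0 | 0 | 1
1 | 0 | 1 | 1 | 1 | 1
1 | 0 | 1 | 1 | 0 | 0
1 | 0 | 1 | 0 | 1 | 0
1 | 0 | 1 | 0 | 0 | 0
1 | 0 | 0 | 1 | 1 | 1
1 | 0 | 0 | 1 | 0 | 1
1 | 0 | 0 | 0 | 1 | 1
1 | 0 | 0 | 0 | 0 | 1
0 | 1 | 1 | 1 | 1 | 0
0 | 1 | 1 | 1 | 0 | 1
0 | 1 | 1 | 0 | 1 | 1
0 | 1 | 1 | 0 | 0 | 0
0 | 1 | 0 | 1 | 1 | 1
0 | 1 | 0 | 1 | 0 | 1
0 | 1 | 0 | 0 | 1 | 1
0 | 1 | 0 | 0 | 0 | 1
0 | 0 | 1 | 1 | 1 | 0
0 | 0 | 1 | 1 | 0 | 1
0 | 0 | 1 | 0 | 1 | 0
0 | 0 | 1 | 0 | 0 | 0
0 | 0 | 0 | 1 | 1 | 1
0 | 0 | 0 | 1 | 0 | 1
0 | 0 | 0 | 0 | 1 | 1
0 | 0 | 0 | 0 | 0 | 1
The formula is true on 22 of the 32 rows.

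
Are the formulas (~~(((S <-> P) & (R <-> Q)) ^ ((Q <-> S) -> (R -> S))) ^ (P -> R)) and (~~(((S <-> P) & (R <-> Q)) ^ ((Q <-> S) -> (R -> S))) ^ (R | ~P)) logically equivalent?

P | Q | R | S || φ | ψ
0 | 0 | 0 | 0 || 1 | 1
0 | 0 | 0 | 1 || 0 | 0
0 | 0 | 1 | 0 || 1 | 1
0 | 0 | 1 | 1 || 0 | 0
0 | 1 | 0 | 0 || 0 | 0
0 | 1 | 0 | 1 || 0 | 0
0 | 1 | 1 | 0 || 1 | 1
0 | 1 | 1 | 1 || 0 | 0
1 | 0 | 0 | 0 || 1 | 1
1 | 0 | 0 | 1 || 0 | 0
1 | 0 | 1 | 0 || 1 | 1
1 | 0 | 1 | 1 || 0 | 0
1 | 1 | 0 | 0 || 1 | 1
1 | 1 | 0 | 1 || 1 | 1
1 | 1 | 1 | 0 || 0 | 0
1 | 1 | 1 | 1 || 1 | 1
The columns for φ and ψ agree on every row, so they are logically equivalent.

equivalent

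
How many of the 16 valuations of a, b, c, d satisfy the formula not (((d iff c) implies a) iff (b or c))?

6

a  b  c  d  |  φ
1  1  1  1  |  0
1  1  1  0  |  0
1  1  0  1  |  0
1  1  0  0  |  0
1  0  1  1  |  0
1  0  1  0  |  0
1  0  0  1  |  1
1  0  0  0  |  1
0  1  1  1  |  1
0  1  1  0  |  0
0  1  0  1  |  0
0  1  0  0  |  1
0  0  1  1  |  1
0  0  1  0  |  0
0  0  0  1  |  1
0  0  0  0  |  0
The formula is true on 6 of the 16 rows.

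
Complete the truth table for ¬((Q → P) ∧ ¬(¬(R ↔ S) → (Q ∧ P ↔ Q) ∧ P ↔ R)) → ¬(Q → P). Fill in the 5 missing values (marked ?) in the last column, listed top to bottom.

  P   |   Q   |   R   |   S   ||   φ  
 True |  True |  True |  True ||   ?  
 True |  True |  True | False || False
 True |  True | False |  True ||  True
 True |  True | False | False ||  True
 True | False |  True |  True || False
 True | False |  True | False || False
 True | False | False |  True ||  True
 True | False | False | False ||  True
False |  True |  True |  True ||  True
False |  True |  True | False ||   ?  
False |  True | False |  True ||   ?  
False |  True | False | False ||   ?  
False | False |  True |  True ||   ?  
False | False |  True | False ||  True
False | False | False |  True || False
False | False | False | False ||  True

Row P=True, Q=True, R=True, S=True: ¬((Q → P) ∧ ¬(¬(R ↔ S) → (Q ∧ P ↔ Q) ∧ P ↔ R)) = True, ¬(Q → P) = False, so the formula = False.
Row P=False, Q=True, R=True, S=False: ¬((Q → P) ∧ ¬(¬(R ↔ S) → (Q ∧ P ↔ Q) ∧ P ↔ R)) = True, ¬(Q → P) = True, so the formula = True.
Row P=False, Q=True, R=False, S=True: ¬((Q → P) ∧ ¬(¬(R ↔ S) → (Q ∧ P ↔ Q) ∧ P ↔ R)) = True, ¬(Q → P) = True, so the formula = True.
Row P=False, Q=True, R=False, S=False: ¬((Q → P) ∧ ¬(¬(R ↔ S) → (Q ∧ P ↔ Q) ∧ P ↔ R)) = True, ¬(Q → P) = True, so the formula = True.
Row P=False, Q=False, R=True, S=True: ¬((Q → P) ∧ ¬(¬(R ↔ S) → (Q ∧ P ↔ Q) ∧ P ↔ R)) = True, ¬(Q → P) = False, so the formula = False.

False, True, True, True, False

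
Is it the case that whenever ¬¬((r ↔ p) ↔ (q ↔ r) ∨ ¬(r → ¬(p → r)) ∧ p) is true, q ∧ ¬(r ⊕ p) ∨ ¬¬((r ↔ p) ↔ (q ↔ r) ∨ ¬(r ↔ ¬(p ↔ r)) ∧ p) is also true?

no

p  q  r  |  φ  ψ
F  F  F  |  T  T
F  F  T  |  T  T
F  T  F  |  F  T
F  T  T  |  F  F
T  F  F  |  F  F
T  F  T  |  T  T
T  T  F  |  T  F
T  T  T  |  T  T
At p=T, q=T, r=F we have φ true but ψ false, so φ does not entail ψ.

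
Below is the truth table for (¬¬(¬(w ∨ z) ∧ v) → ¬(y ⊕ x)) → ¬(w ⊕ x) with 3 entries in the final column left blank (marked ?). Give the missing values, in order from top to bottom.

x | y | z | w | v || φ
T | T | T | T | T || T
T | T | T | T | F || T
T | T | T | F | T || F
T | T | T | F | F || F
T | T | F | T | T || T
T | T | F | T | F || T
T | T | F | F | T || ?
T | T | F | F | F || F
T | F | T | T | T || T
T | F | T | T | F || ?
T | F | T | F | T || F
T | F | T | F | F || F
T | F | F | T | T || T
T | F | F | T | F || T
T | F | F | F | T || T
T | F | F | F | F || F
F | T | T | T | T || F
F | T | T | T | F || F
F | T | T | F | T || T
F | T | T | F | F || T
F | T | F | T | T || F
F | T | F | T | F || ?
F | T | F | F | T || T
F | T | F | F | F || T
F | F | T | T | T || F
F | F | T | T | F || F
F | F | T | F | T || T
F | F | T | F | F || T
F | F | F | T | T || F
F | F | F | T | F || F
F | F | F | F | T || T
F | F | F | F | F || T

Row x=T, y=T, z=F, w=F, v=T: (¬¬(¬(w ∨ z) ∧ v) → ¬(y ⊕ x)) = T, ¬(w ⊕ x) = F, so the formula = F.
Row x=T, y=F, z=T, w=T, v=F: (¬¬(¬(w ∨ z) ∧ v) → ¬(y ⊕ x)) = T, ¬(w ⊕ x) = T, so the formula = T.
Row x=F, y=T, z=F, w=T, v=F: (¬¬(¬(w ∨ z) ∧ v) → ¬(y ⊕ x)) = T, ¬(w ⊕ x) = F, so the formula = F.

F, T, F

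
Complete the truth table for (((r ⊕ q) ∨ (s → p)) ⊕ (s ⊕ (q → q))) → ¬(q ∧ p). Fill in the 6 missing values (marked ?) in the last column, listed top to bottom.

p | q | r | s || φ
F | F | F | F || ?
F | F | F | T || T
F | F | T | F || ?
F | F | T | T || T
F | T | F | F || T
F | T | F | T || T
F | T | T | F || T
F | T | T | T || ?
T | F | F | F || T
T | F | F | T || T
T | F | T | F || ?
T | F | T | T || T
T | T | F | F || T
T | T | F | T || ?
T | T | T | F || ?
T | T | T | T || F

T, T, T, T, F, T

Row p=F, q=F, r=F, s=F: (((r ⊕ q) ∨ (s → p)) ⊕ (s ⊕ (q → q))) = F, ¬(q ∧ p) = T, so the formula = T.
Row p=F, q=F, r=T, s=F: (((r ⊕ q) ∨ (s → p)) ⊕ (s ⊕ (q → q))) = F, ¬(q ∧ p) = T, so the formula = T.
Row p=F, q=T, r=T, s=T: (((r ⊕ q) ∨ (s → p)) ⊕ (s ⊕ (q → q))) = F, ¬(q ∧ p) = T, so the formula = T.
Row p=T, q=F, r=T, s=F: (((r ⊕ q) ∨ (s → p)) ⊕ (s ⊕ (q → q))) = F, ¬(q ∧ p) = T, so the formula = T.
Row p=T, q=T, r=F, s=T: (((r ⊕ q) ∨ (s → p)) ⊕ (s ⊕ (q → q))) = T, ¬(q ∧ p) = F, so the formula = F.
Row p=T, q=T, r=T, s=F: (((r ⊕ q) ∨ (s → p)) ⊕ (s ⊕ (q → q))) = F, ¬(q ∧ p) = F, so the formula = T.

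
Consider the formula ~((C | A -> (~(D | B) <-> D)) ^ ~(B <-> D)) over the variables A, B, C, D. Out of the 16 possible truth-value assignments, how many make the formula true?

11

A  B  C  D  |  φ
F  F  F  F  |  F
F  F  F  T  |  T
F  F  T  F  |  T
F  F  T  T  |  F
F  T  F  F  |  T
F  T  F  T  |  F
F  T  T  F  |  T
F  T  T  T  |  T
T  F  F  F  |  T
T  F  F  T  |  F
T  F  T  F  |  T
T  F  T  T  |  F
T  T  F  F  |  T
T  T  F  T  |  T
T  T  T  F  |  T
T  T  T  T  |  T
The formula is true on 11 of the 16 rows.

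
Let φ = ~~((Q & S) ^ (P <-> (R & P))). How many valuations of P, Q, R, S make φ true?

10

P  Q  R  S  |  (Q & S)  (R & P)  (P <-> (R & P))  ((Q & S) ^ (P <-> (R & P)))  ~((Q & S) ^ (P <-> (R & P)))  ~~((Q & S) ^ (P <-> (R & P)))
T  T  T  T  |     T        T            T                      F                            T                              F              
T  T  T  F  |     F        T            T                      T                            F                              T              
T  T  F  T  |     T        F            F                      T                            F                              T              
T  T  F  F  |     F        F            F                      F                            T                              F              
T  F  T  T  |     F        T            T                      T                            F                              T              
T  F  T  F  |     F        T            T                      T                            F                              T              
T  F  F  T  |     F        F            F                      F                            T                              F              
T  F  F  F  |     F        F            F                      F                            T                              F              
F  T  T  T  |     T        F            T                      F                            T                              F              
F  T  T  F  |     F        F            T                      T                            F                              T              
F  T  F  T  |     T        F            T                      F                            T                              F              
F  T  F  F  |     F        F            T                      T                            F                              T              
F  F  T  T  |     F        F            T                      T                            F                              T              
F  F  T  F  |     F        F            T                      T                            F                              T              
F  F  F  T  |     F        F            T                      T                            F                              T              
F  F  F  F  |     F        F            T                      T                            F                              T              
The formula is true on 10 of the 16 rows.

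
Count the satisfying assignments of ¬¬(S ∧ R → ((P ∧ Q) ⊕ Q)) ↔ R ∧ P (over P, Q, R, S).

P  Q  R  S  |  (S ∧ R)  (P ∧ Q)  ((P ∧ Q) ⊕ Q)  ((S ∧ R) → ((P ∧ Q) ⊕ Q))  ¬((S ∧ R) → ((P ∧ Q) ⊕ Q))  ¬¬((S ∧ R) → ((P ∧ Q) ⊕ Q))  (R ∧ P)  φ
0  0  0  0  |     0        0           0                    1                          0                            1                  0     0
0  0  0  1  |     0        0           0                    1                          0                            1                  0     0
0  0  1  0  |     0        0           0                    1                          0                            1                  0     0
0  0  1  1  |     1        0           0                    0                          1                            0                  0     1
0  1  0  0  |     0        0           1                    1                          0                            1                  0     0
0  1  0  1  |     0        0           1                    1                          0                            1                  0     0
0  1  1  0  |     0        0           1                    1                          0                            1                  0     0
0  1  1  1  |     1        0           1                    1                          0                            1                  0     0
1  0  0  0  |     0        0           0                    1                          0                            1                  0     0
1  0  0  1  |     0        0           0                    1                          0                            1                  0     0
1  0  1  0  |     0        0           0                    1                          0                            1                  1     1
1  0  1  1  |     1        0           0                    0                          1                            0                  1     0
1  1  0  0  |     0        1           0                    1                          0                            1                  0     0
1  1  0  1  |     0        1           0                    1                          0                            1                  0     0
1  1  1  0  |     0        1           0                    1                          0                            1                  1     1
1  1  1  1  |     1        1           0                    0                          1                            0                  1     0
The formula is true on 3 of the 16 rows.

3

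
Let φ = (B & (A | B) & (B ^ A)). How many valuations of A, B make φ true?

  A      B       (A | B)  (B ^ A)  (B & (A | B) & (B ^ A))
 True   True       True    False            False         
 True  False       True     True            False         
False   True       True     True             True         
False  False      False    False            False         
The formula is true on 1 of the 4 rows.

1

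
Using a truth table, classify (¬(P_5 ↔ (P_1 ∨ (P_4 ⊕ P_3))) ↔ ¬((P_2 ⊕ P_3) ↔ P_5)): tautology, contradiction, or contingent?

P_1 | P_2 | P_3 | P_4 | P_5 | φ
--- | --- | --- | --- | --- | -
 T  |  T  |  T  |  T  |  T  | F
 T  |  T  |  T  |  T  |  F  | F
 T  |  T  |  T  |  F  |  T  | F
 T  |  T  |  T  |  F  |  F  | F
 T  |  T  |  F  |  T  |  T  | T
 T  |  T  |  F  |  T  |  F  | T
 T  |  T  |  F  |  F  |  T  | T
 T  |  T  |  F  |  F  |  F  | T
 T  |  F  |  T  |  T  |  T  | T
 T  |  F  |  T  |  T  |  F  | T
 T  |  F  |  T  |  F  |  T  | T
 T  |  F  |  T  |  F  |  F  | T
 T  |  F  |  F  |  T  |  T  | F
 T  |  F  |  F  |  T  |  F  | F
 T  |  F  |  F  |  F  |  T  | F
 T  |  F  |  F  |  F  |  F  | F
 F  |  T  |  T  |  T  |  T  | T
 F  |  T  |  T  |  T  |  F  | T
 F  |  T  |  T  |  F  |  T  | F
 F  |  T  |  T  |  F  |  F  | F
 F  |  T  |  F  |  T  |  T  | T
 F  |  T  |  F  |  T  |  F  | T
 F  |  T  |  F  |  F  |  T  | F
 F  |  T  |  F  |  F  |  F  | F
 F  |  F  |  T  |  T  |  T  | F
 F  |  F  |  T  |  T  |  F  | F
 F  |  F  |  T  |  F  |  T  | T
 F  |  F  |  T  |  F  |  F  | T
 F  |  F  |  F  |  T  |  T  | F
 F  |  F  |  F  |  T  |  F  | F
 F  |  F  |  F  |  F  |  T  | T
 F  |  F  |  F  |  F  |  F  | T
16 of 32 rows are T, so the formula is contingent.

contingent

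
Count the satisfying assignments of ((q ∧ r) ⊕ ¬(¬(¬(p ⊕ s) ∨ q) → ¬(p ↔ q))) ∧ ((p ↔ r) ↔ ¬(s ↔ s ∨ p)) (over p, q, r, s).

4

p  q  r  s  |  (q ∧ r)  (p ⊕ s)  ¬(p ⊕ s)  (¬(p ⊕ s) ∨ q)  ¬(¬(p ⊕ s) ∨ q)  (p ↔ q)  ¬(p ↔ q)  (¬(¬(p ⊕ s) ∨ q) → ¬(p ↔ q))  (p ↔ r)  (s ∨ p)  (s ↔ (s ∨ p))  ¬(s ↔ (s ∨ p))  ((p ↔ r) ↔ ¬(s ↔ (s ∨ p)))  φ
T  T  T  T  |     T        F        T            T                F            T        F                   T                   T        T           T              F                     F               F
T  T  T  F  |     T        T        F            T                F            T        F                   T                   T        T           F              T                     T               T
T  T  F  T  |     F        F        T            T                F            T        F                   T                   F        T           T              F                     T               F
T  T  F  F  |     F        T        F            T                F            T        F                   T                   F        T           F              T                     F               F
T  F  T  T  |     F        F        T            T                F            F        T                   T                   T        T           T              F                     F               F
T  F  T  F  |     F        T        F            F                T            F        T                   T                   T        T           F              T                     T               F
T  F  F  T  |     F        F        T            T                F            F        T                   T                   F        T           T              F                     T               F
T  F  F  F  |     F        T        F            F                T            F        T                   T                   F        T           F              T                     F               F
F  T  T  T  |     T        T        F            T                F            F        T                   T                   F        T           T              F                     T               T
F  T  T  F  |     T        F        T            T                F            F        T                   T                   F        F           T              F                     T               T
F  T  F  T  |     F        T        F            T                F            F        T                   T                   T        T           T              F                     F               F
F  T  F  F  |     F        F        T            T                F            F        T                   T                   T        F           T              F                     F               F
F  F  T  T  |     F        T        F            F                T            T        F                   F                   F        T           T              F                     T               T
F  F  T  F  |     F        F        T            T                F            T        F                   T                   F        F           T              F                     T               F
F  F  F  T  |     F        T        F            F                T            T        F                   F                   T        T           T              F                     F               F
F  F  F  F  |     F        F        T            T                F            T        F                   T                   T        F           T              F                     F               F
The formula is true on 4 of the 16 rows.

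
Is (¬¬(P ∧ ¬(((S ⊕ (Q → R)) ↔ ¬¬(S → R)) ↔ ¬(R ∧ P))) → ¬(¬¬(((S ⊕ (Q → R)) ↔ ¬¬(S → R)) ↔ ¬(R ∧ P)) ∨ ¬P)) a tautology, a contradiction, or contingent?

tautology

  P   |   Q   |   R   |   S   ||   φ  
False | False | False | False ||  True
False | False | False |  True ||  True
False | False |  True | False ||  True
False | False |  True |  True ||  True
False |  True | False | False ||  True
False |  True | False |  True ||  True
False |  True |  True | False ||  True
False |  True |  True |  True ||  True
 True | False | False | False ||  True
 True | False | False |  True ||  True
 True | False |  True | False ||  True
 True | False |  True |  True ||  True
 True |  True | False | False ||  True
 True |  True | False |  True ||  True
 True |  True |  True | False ||  True
 True |  True |  True |  True ||  True
Every row is True, so the formula is a tautology.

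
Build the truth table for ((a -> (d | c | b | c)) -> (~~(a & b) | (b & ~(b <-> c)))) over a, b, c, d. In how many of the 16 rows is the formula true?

  a      b      c      d    |    φ  
False  False  False  False  |  False
False  False  False   True  |  False
False  False   True  False  |  False
False  False   True   True  |  False
False   True  False  False  |   True
False   True  False   True  |   True
False   True   True  False  |  False
False   True   True   True  |  False
 True  False  False  False  |   True
 True  False  False   True  |  False
 True  False   True  False  |  False
 True  False   True   True  |  False
 True   True  False  False  |   True
 True   True  False   True  |   True
 True   True   True  False  |   True
 True   True   True   True  |   True
The formula is true on 7 of the 16 rows.

7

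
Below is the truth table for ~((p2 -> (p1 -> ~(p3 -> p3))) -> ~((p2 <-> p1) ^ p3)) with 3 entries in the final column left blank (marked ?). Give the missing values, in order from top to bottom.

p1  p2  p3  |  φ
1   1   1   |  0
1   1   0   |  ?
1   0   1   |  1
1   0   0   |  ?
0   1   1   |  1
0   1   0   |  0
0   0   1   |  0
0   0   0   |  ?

Row p1=1, p2=1, p3=0: (p2 -> (p1 -> ~(p3 -> p3))) = 0, ~((p2 <-> p1) ^ p3) = 0, ((p2 -> (p1 -> ~(p3 -> p3))) -> ~((p2 <-> p1) ^ p3)) = 1, so the formula = 0.
Row p1=1, p2=0, p3=0: (p2 -> (p1 -> ~(p3 -> p3))) = 1, ~((p2 <-> p1) ^ p3) = 1, ((p2 -> (p1 -> ~(p3 -> p3))) -> ~((p2 <-> p1) ^ p3)) = 1, so the formula = 0.
Row p1=0, p2=0, p3=0: (p2 -> (p1 -> ~(p3 -> p3))) = 1, ~((p2 <-> p1) ^ p3) = 0, ((p2 -> (p1 -> ~(p3 -> p3))) -> ~((p2 <-> p1) ^ p3)) = 0, so the formula = 1.

0, 0, 1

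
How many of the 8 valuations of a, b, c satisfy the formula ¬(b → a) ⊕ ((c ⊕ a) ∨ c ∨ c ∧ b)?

a | b | c || (b → a) | ¬(b → a) | (c ⊕ a) | (c ∧ b) | ((c ⊕ a) ∨ c ∨ (c ∧ b)) | φ
T | T | T ||    T    |    F     |    F    |    T    |            T            | T
T | T | F ||    T    |    F     |    T    |    F    |            T            | T
T | F | T ||    T    |    F     |    F    |    F    |            T            | T
T | F | F ||    T    |    F     |    T    |    F    |            T            | T
F | T | T ||    F    |    T     |    T    |    T    |            T            | F
F | T | F ||    F    |    T     |    F    |    F    |            F            | T
F | F | T ||    T    |    F     |    T    |    F    |            T            | T
F | F | F ||    T    |    F     |    F    |    F    |            F            | F
The formula is true on 6 of the 8 rows.

6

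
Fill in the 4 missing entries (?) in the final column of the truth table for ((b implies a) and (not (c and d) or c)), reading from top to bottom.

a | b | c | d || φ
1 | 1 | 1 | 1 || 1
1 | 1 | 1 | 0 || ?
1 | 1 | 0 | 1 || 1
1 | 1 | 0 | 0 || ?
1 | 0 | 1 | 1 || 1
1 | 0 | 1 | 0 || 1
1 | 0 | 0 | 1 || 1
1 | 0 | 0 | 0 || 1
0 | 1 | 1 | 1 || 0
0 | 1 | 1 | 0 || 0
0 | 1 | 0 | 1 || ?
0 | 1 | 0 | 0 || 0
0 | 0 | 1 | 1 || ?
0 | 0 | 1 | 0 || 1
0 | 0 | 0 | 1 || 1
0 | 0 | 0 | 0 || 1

Row a=1, b=1, c=1, d=0: (b implies a) = 1, (not (c and d) or c) = 1, so the formula = 1.
Row a=1, b=1, c=0, d=0: (b implies a) = 1, (not (c and d) or c) = 1, so the formula = 1.
Row a=0, b=1, c=0, d=1: (b implies a) = 0, (not (c and d) or c) = 1, so the formula = 0.
Row a=0, b=0, c=1, d=1: (b implies a) = 1, (not (c and d) or c) = 1, so the formula = 1.

1, 1, 0, 1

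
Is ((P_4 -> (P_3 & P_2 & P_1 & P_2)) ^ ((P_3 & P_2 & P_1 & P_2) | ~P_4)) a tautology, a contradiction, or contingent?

contradiction

P_1 | P_2 | P_3 | P_4 | φ
--- | --- | --- | --- | -
 F  |  F  |  F  |  F  | F
 F  |  F  |  F  |  T  | F
 F  |  F  |  T  |  F  | F
 F  |  F  |  T  |  T  | F
 F  |  T  |  F  |  F  | F
 F  |  T  |  F  |  T  | F
 F  |  T  |  T  |  F  | F
 F  |  T  |  T  |  T  | F
 T  |  F  |  F  |  F  | F
 T  |  F  |  F  |  T  | F
 T  |  F  |  T  |  F  | F
 T  |  F  |  T  |  T  | F
 T  |  T  |  F  |  F  | F
 T  |  T  |  F  |  T  | F
 T  |  T  |  T  |  F  | F
 T  |  T  |  T  |  T  | F
Every row is F, so the formula is a contradiction.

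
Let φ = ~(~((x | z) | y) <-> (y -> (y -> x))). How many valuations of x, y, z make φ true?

x  y  z     (x | z)  ((x | z) | y)  ~((x | z) | y)  (y -> x)  (y -> (y -> x))  φ
F  F  F        F           F              T            T             T         F
F  F  T        T           T              F            T             T         T
F  T  F        F           T              F            F             F         F
F  T  T        T           T              F            F             F         F
T  F  F        T           T              F            T             T         T
T  F  T        T           T              F            T             T         T
T  T  F        T           T              F            T             T         T
T  T  T        T           T              F            T             T         T
The formula is true on 5 of the 8 rows.

5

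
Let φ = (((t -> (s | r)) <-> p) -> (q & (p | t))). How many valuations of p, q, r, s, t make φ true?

24

p  q  r  s  t  |  φ
1  1  1  1  1  |  1
1  1  1  1  0  |  1
1  1  1  0  1  |  1
1  1  1  0  0  |  1
1  1  0  1  1  |  1
1  1  0  1  0  |  1
1  1  0  0  1  |  1
1  1  0  0  0  |  1
1  0  1  1  1  |  0
1  0  1  1  0  |  0
1  0  1  0  1  |  0
1  0  1  0  0  |  0
1  0  0  1  1  |  0
1  0  0  1  0  |  0
1  0  0  0  1  |  1
1  0  0  0  0  |  0
0  1  1  1  1  |  1
0  1  1  1  0  |  1
0  1  1  0  1  |  1
0  1  1  0  0  |  1
0  1  0  1  1  |  1
0  1  0  1  0  |  1
0  1  0  0  1  |  1
0  1  0  0  0  |  1
0  0  1  1  1  |  1
0  0  1  1  0  |  1
0  0  1  0  1  |  1
0  0  1  0  0  |  1
0  0  0  1  1  |  1
0  0  0  1  0  |  1
0  0  0  0  1  |  0
0  0  0  0  0  |  1
The formula is true on 24 of the 32 rows.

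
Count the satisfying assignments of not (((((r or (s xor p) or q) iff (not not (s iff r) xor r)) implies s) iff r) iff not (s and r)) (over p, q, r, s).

p  q  r  s  |  (s xor p)  (r or (s xor p) or q)  (s iff r)  not (s iff r)  not not (s iff r)  (not not (s iff r) xor r)  (s and r)  not (s and r)  φ
T  T  T  T  |      F                T                T            F                T                      F                  T            F        T
T  T  T  F  |      T                T                F            T                F                      T                  F            T        T
T  T  F  T  |      F                T                F            T                F                      F                  F            T        T
T  T  F  F  |      T                T                T            F                T                      T                  F            T        F
T  F  T  T  |      F                T                T            F                T                      F                  T            F        T
T  F  T  F  |      T                T                F            T                F                      T                  F            T        T
T  F  F  T  |      F                F                F            T                F                      F                  F            T        T
T  F  F  F  |      T                T                T            F                T                      T                  F            T        F
F  T  T  T  |      T                T                T            F                T                      F                  T            F        T
F  T  T  F  |      F                T                F            T                F                      T                  F            T        T
F  T  F  T  |      T                T                F            T                F                      F                  F            T        T
F  T  F  F  |      F                T                T            F                T                      T                  F            T        F
F  F  T  T  |      T                T                T            F                T                      F                  T            F        T
F  F  T  F  |      F                T                F            T                F                      T                  F            T        T
F  F  F  T  |      T                T                F            T                F                      F                  F            T        T
F  F  F  F  |      F                F                T            F                T                      T                  F            T        T
The formula is true on 13 of the 16 rows.

13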